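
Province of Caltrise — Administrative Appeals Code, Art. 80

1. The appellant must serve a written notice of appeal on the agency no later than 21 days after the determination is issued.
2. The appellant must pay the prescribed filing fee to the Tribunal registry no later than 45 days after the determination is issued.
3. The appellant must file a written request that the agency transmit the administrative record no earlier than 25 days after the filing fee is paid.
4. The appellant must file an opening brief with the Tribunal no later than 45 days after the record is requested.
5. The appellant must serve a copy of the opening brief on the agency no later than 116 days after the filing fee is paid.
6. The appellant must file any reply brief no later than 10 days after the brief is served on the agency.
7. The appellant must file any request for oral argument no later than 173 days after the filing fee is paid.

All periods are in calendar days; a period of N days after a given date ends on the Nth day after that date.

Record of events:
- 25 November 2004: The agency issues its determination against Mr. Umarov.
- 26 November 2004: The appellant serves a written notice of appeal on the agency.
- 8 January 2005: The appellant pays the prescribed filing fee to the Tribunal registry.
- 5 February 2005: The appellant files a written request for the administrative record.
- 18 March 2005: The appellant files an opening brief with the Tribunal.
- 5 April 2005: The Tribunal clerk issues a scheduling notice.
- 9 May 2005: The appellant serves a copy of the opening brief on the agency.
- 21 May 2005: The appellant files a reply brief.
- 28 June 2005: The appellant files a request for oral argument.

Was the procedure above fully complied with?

No

Step 1 — counting 21 days from 25 November 2004 (when the determination is issued) gives a deadline of 16 December 2004; 26 November 2004 is within that limit.
Step 2 — counting 45 days from 25 November 2004 (when the determination is issued) gives a deadline of 9 January 2005; done 8 January 2005 — timely.
Step 3 — must wait 25 days from 8 January 2005 (when the filing fee is paid), so not before 2 February 2005; done 5 February 2005 — permitted.
Step 4 — counting 45 days from 5 February 2005 (when the record is requested) gives a deadline of 22 March 2005; completed 18 March 2005, before the deadline.
Step 5 — counting 116 days from 8 January 2005 (when the filing fee is paid) gives a deadline of 4 May 2005; 9 May 2005 misses that deadline by 5 days.
No need to go further; step 5 was not satisfied.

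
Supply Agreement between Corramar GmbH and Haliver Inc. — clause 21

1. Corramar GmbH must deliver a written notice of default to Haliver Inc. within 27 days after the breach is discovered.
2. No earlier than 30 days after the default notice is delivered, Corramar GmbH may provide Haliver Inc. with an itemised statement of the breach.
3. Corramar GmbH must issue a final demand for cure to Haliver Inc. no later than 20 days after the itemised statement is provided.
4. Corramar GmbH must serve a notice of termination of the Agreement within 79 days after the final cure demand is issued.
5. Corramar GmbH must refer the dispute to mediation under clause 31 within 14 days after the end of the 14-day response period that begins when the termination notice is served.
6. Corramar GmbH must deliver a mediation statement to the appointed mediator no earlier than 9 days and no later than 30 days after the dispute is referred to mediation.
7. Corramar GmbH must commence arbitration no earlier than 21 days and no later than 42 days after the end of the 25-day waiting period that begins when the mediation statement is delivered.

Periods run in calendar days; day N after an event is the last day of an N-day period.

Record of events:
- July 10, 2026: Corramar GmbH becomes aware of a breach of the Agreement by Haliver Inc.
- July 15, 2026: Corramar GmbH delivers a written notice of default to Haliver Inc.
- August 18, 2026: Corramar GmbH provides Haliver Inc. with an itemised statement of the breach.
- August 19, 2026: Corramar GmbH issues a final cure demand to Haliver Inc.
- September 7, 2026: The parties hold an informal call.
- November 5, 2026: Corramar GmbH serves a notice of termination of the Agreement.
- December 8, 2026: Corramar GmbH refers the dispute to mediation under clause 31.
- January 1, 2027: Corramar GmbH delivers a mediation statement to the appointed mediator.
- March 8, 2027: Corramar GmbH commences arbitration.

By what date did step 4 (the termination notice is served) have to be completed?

November 6, 2026

Step 4 runs from August 19, 2026, when the final cure demand is issued. 79 days after August 19, 2026 is November 6, 2026.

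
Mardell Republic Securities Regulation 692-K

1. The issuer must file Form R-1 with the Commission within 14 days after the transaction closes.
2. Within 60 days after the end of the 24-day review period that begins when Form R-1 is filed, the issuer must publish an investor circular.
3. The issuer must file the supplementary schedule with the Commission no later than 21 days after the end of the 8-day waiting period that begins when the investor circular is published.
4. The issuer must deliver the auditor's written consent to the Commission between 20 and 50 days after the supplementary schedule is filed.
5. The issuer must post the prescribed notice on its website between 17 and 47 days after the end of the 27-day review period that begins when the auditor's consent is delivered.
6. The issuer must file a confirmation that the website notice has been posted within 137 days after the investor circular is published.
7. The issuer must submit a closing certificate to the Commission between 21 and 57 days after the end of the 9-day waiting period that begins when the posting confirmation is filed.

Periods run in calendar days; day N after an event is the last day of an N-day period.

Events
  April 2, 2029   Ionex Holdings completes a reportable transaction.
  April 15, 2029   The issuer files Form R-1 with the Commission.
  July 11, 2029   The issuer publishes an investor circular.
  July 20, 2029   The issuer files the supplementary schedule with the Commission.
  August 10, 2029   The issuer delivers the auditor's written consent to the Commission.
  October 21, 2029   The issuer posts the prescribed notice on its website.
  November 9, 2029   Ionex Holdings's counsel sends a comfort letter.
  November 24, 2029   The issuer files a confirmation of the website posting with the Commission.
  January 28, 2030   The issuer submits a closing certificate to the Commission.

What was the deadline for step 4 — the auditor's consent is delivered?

Step 4 runs from July 20, 2029, when the supplementary schedule is filed. The window is 20–50 days after July 20, 2029; it closes on September 8, 2029.

September 8, 2029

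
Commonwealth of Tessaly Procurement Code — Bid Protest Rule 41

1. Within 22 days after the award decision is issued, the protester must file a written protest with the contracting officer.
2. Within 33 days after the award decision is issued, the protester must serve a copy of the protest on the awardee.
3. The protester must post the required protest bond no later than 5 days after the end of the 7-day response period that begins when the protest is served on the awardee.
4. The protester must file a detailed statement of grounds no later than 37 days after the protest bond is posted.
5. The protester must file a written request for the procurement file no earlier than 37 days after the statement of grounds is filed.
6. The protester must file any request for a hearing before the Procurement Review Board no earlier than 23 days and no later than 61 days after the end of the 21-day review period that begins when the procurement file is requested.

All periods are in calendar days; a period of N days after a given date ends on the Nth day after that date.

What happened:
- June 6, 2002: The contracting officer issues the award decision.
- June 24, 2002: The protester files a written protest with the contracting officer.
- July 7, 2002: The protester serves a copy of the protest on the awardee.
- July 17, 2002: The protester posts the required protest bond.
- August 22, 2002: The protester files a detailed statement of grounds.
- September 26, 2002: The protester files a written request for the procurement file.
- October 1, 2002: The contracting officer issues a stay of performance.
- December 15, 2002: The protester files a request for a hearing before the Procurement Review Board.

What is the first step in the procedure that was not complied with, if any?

(1) due by June 6, 2002 + 22 days = June 28, 2002; completed June 24, 2002, before the deadline.
(2) due by June 6, 2002 + 33 days = July 9, 2002; completed July 7, 2002, before the deadline.
(3) due by July 14, 2002 + 5 days = July 19, 2002; done July 17, 2002 — timely.
(4) due by July 17, 2002 + 37 days = August 23, 2002; done August 22, 2002 — timely.
(5) permitted from August 22, 2002 + 37 days = September 28, 2002 onward; September 26, 2002 is 2 days before the earliest permitted date.
Later steps need not be reached.

Step 5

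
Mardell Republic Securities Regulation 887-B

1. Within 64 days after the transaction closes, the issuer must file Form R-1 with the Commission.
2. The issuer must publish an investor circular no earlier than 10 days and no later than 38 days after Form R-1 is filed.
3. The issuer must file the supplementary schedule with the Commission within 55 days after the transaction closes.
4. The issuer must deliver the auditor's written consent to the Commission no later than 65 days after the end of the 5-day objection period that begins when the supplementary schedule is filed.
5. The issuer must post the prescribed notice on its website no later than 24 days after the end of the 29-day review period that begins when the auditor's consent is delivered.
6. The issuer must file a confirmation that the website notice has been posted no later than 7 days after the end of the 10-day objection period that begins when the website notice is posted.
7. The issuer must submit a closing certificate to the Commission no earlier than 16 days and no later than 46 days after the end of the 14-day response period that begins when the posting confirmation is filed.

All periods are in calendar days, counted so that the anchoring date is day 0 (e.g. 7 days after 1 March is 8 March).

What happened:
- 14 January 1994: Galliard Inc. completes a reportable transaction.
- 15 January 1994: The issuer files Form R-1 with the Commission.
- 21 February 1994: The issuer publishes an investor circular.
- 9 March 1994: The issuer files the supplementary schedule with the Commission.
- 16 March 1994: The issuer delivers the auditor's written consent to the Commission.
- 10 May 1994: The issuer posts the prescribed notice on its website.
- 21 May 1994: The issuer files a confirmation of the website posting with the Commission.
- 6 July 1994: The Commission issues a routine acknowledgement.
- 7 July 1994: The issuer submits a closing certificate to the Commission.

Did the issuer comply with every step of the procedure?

Step 1: 64 days after 14 January 1994 (when the transaction closes) is 19 March 1994; 15 January 1994 is within that limit.
Step 2: the window is 10–38 days after 15 January 1994 (when Form R-1 is filed), so 25 January 1994 through 22 February 1994; done 21 February 1994 — within the window.
Step 3: 55 days after 14 January 1994 (when the transaction closes) is 10 March 1994; 9 March 1994 is within that limit.
Step 4: 65 days after 14 March 1994 (end of the 5-day objection period, which began when the supplementary schedule is filed on 9 March 1994) is 18 May 1994; 16 March 1994 is within that limit.
Step 5: 24 days after 14 April 1994 (end of the 29-day review period, which began when the auditor's consent is delivered on 16 March 1994) is 8 May 1994; 10 May 1994 misses that deadline by 2 days.
The analysis stops there.

No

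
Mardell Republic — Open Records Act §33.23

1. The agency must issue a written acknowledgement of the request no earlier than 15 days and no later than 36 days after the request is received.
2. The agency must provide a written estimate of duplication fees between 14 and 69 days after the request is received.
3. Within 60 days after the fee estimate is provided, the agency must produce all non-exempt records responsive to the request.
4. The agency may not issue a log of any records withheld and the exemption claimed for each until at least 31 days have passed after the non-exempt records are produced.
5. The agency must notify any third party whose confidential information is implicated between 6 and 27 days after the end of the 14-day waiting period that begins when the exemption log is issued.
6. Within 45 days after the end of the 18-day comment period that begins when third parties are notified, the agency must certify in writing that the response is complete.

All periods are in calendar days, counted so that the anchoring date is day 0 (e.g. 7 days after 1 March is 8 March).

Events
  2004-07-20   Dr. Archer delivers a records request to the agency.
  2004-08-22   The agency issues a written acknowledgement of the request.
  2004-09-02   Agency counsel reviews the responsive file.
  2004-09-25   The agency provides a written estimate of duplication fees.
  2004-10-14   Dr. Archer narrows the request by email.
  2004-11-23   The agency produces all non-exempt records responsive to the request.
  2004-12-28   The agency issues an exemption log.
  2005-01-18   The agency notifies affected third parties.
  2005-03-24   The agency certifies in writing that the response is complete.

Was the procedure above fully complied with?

No

(1) the permitted window runs from 2004-07-20 + 15 = 2004-08-04 to 2004-07-20 + 36 = 2004-08-25; 2004-08-22 falls inside that range.
(2) the permitted window runs from 2004-07-20 + 14 = 2004-08-03 to 2004-07-20 + 69 = 2004-09-27; done 2004-09-25 — within the window.
(3) due by 2004-09-25 + 60 days = 2004-11-24; completed 2004-11-23, before the deadline.
(4) permitted from 2004-11-23 + 31 days = 2004-12-24 onward; 2004-12-28 is on or after that date.
(5) the permitted window runs from 2005-01-11 + 6 = 2005-01-17 to 2005-01-11 + 27 = 2005-02-07; done 2005-01-18 — within the window.
(6) due by 2005-02-05 + 45 days = 2005-03-22; 2005-03-24 misses that deadline by 2 days.
That is the first point of non-compliance.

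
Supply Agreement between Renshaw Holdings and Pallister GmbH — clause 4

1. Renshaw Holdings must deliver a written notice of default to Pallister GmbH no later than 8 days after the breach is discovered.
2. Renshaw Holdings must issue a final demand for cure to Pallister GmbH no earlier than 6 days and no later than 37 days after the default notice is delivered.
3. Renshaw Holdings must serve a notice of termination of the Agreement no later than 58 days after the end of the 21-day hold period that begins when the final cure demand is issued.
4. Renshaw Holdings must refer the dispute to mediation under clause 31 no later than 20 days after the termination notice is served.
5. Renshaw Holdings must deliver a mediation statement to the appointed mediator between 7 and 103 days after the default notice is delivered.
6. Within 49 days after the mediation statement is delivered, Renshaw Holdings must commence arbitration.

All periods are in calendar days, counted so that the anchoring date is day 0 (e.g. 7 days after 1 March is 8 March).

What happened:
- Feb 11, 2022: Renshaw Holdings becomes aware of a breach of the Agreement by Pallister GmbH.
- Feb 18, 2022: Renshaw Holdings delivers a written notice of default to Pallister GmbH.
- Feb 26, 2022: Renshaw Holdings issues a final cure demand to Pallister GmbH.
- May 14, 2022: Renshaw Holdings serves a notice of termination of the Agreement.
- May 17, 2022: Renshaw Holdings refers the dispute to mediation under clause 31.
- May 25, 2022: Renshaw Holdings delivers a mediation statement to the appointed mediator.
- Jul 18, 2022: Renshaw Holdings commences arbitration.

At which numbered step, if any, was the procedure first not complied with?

Step 1: 8 days after Feb 11, 2022 (when the breach is discovered) is Feb 19, 2022; done Feb 18, 2022 — timely.
Step 2: the window is 6–37 days after Feb 18, 2022 (when the default notice is delivered), so Feb 24, 2022 through Mar 27, 2022; Feb 26, 2022 falls inside that range.
Step 3: 58 days after Mar 19, 2022 (end of the 21-day hold period, which began when the final cure demand is issued on Feb 26, 2022) is May 16, 2022; May 14, 2022 is within that limit.
Step 4: 20 days after May 14, 2022 (when the termination notice is served) is Jun 3, 2022; completed May 17, 2022, before the deadline.
Step 5: the window is 7–103 days after Feb 18, 2022 (when the default notice is delivered), so Feb 25, 2022 through Jun 1, 2022; May 25, 2022 falls inside that range.
Step 6: 49 days after May 25, 2022 (when the mediation statement is delivered) is Jul 13, 2022; not done until Jul 18, 2022, 5 days after the deadline.

Step 6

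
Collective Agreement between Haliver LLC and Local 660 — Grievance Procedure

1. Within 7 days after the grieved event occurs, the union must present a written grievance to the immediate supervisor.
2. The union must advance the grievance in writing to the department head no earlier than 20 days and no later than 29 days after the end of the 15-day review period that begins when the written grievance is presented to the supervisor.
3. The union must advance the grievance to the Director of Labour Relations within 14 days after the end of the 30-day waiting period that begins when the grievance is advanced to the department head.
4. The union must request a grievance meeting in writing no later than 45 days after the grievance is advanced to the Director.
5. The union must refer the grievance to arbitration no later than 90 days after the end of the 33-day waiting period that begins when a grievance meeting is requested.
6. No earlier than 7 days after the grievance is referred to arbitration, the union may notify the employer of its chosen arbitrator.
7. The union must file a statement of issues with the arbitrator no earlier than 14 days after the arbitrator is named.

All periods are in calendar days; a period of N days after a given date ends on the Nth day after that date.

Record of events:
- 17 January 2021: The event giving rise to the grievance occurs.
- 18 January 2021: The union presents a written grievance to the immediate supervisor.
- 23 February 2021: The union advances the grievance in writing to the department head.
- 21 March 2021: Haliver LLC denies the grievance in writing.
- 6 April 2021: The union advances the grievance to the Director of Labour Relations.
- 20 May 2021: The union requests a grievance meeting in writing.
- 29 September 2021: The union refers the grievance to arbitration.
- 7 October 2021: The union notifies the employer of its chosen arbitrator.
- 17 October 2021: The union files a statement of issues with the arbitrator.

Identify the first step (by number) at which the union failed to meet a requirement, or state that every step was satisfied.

Step 5

Step 1 — counting 7 days from 17 January 2021 (when the grieved event occurs) gives a deadline of 24 January 2021; done 18 January 2021 — timely.
Step 2 — 20 and 29 days from 2 February 2021 (end of the 15-day review period, which began when the written grievance is presented to the supervisor on 18 January 2021) are 22 February 2021 and 3 March 2021 respectively; 23 February 2021 falls inside that range.
Step 3 — counting 14 days from 25 March 2021 (end of the 30-day waiting period, which began when the grievance is advanced to the department head on 23 February 2021) gives a deadline of 8 April 2021; completed 6 April 2021, before the deadline.
Step 4 — counting 45 days from 6 April 2021 (when the grievance is advanced to the Director) gives a deadline of 21 May 2021; 20 May 2021 is within that limit.
Step 5 — counting 90 days from 22 June 2021 (end of the 33-day waiting period, which began when a grievance meeting is requested on 20 May 2021) gives a deadline of 20 September 2021; done 29 September 2021 — 9 days late.
No need to go further; step 5 was not satisfied.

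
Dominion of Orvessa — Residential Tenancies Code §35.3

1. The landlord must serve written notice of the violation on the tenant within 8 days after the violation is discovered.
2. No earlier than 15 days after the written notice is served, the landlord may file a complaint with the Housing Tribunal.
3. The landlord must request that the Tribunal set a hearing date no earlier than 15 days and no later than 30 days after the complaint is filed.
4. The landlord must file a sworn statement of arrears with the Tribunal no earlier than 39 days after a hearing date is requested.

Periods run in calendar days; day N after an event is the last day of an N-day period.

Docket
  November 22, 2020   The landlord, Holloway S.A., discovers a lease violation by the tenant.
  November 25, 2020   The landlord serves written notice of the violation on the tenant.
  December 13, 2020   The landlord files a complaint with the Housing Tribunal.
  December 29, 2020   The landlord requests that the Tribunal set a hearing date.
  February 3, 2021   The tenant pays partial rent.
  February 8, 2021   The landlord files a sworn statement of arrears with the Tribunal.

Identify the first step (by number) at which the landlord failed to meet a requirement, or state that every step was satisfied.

Step 1: 8 days after November 22, 2020 (when the violation is discovered) is November 30, 2020; done November 25, 2020 — timely.
Step 2: the earliest permitted date is 15 days after November 25, 2020 (when the written notice is served), i.e. December 10, 2020; done December 13, 2020, after the minimum wait.
Step 3: the window is 15–30 days after December 13, 2020 (when the complaint is filed), so December 28, 2020 through January 12, 2021; December 29, 2020 falls inside that range.
Step 4: the earliest permitted date is 39 days after December 29, 2020 (when a hearing date is requested), i.e. February 6, 2021; February 8, 2021 is on or after that date.

None — every step was satisfied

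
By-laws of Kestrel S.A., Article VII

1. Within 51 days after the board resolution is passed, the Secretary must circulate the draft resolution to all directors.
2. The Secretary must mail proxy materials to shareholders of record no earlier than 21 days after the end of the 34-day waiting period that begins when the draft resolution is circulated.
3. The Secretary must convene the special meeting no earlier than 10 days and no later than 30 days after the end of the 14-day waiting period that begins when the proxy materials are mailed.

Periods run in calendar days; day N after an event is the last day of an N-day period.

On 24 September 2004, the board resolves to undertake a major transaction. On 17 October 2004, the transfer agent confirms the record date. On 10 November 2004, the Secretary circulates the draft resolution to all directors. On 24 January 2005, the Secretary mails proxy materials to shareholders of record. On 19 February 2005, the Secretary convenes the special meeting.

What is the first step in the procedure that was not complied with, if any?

(1) due by 24 September 2004 + 51 days = 14 November 2004; completed 10 November 2004, before the deadline.
(2) permitted from 14 December 2004 + 21 days = 4 January 2005 onward; done 24 January 2005 — permitted.
(3) the permitted window runs from 7 February 2005 + 10 = 17 February 2005 to 7 February 2005 + 30 = 9 March 2005; done 19 February 2005, which is between those dates.

None — every step was satisfied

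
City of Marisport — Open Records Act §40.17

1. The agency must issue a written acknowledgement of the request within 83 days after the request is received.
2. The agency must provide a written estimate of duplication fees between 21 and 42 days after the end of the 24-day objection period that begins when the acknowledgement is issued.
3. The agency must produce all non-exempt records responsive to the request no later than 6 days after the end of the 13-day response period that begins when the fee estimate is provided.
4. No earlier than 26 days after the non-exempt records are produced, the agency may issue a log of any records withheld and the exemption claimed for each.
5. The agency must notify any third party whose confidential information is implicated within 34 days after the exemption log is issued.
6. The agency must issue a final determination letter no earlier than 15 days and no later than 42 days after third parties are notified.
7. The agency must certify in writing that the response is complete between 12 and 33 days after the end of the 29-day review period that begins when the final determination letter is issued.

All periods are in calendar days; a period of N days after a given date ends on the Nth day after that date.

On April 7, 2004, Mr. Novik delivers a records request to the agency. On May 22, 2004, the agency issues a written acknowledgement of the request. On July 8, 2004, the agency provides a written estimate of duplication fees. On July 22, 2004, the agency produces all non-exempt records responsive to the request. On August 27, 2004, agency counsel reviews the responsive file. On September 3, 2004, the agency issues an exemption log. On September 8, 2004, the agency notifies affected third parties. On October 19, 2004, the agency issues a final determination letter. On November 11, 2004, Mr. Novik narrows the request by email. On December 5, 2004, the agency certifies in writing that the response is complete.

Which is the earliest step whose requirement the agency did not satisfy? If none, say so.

None — every step was satisfied

(1) due by April 7, 2004 + 83 days = June 29, 2004; done May 22, 2004 — timely.
(2) the permitted window runs from June 15, 2004 + 21 = July 6, 2004 to June 15, 2004 + 42 = July 27, 2004; done July 8, 2004 — within the window.
(3) due by July 21, 2004 + 6 days = July 27, 2004; July 22, 2004 is within that limit.
(4) permitted from July 22, 2004 + 26 days = August 17, 2004 onward; done September 3, 2004 — permitted.
(5) due by September 3, 2004 + 34 days = October 7, 2004; done September 8, 2004 — timely.
(6) the permitted window runs from September 8, 2004 + 15 = September 23, 2004 to September 8, 2004 + 42 = October 20, 2004; done October 19, 2004, which is between those dates.
(7) the permitted window runs from November 17, 2004 + 12 = November 29, 2004 to November 17, 2004 + 33 = December 20, 2004; done December 5, 2004 — within the window.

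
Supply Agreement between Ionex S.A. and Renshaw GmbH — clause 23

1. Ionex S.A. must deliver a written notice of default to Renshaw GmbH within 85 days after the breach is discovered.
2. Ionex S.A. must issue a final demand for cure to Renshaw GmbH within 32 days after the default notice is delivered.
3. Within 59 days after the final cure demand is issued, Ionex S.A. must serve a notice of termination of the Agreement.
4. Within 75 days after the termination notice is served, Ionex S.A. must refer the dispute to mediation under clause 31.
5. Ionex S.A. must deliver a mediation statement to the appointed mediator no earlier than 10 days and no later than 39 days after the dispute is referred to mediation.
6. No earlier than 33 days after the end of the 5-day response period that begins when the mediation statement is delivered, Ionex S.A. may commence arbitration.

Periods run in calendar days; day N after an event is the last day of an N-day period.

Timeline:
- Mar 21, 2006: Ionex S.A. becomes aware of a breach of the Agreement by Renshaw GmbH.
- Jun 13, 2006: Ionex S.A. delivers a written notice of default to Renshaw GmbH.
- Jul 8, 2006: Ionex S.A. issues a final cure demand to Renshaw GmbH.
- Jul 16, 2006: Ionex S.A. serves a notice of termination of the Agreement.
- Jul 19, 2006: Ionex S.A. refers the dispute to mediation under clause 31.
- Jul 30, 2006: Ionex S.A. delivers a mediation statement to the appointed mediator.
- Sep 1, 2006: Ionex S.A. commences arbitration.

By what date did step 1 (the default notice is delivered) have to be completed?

Step 1 runs from Mar 21, 2006, when the breach is discovered. 85 days after Mar 21, 2006 is Jun 14, 2006.

Jun 14, 2006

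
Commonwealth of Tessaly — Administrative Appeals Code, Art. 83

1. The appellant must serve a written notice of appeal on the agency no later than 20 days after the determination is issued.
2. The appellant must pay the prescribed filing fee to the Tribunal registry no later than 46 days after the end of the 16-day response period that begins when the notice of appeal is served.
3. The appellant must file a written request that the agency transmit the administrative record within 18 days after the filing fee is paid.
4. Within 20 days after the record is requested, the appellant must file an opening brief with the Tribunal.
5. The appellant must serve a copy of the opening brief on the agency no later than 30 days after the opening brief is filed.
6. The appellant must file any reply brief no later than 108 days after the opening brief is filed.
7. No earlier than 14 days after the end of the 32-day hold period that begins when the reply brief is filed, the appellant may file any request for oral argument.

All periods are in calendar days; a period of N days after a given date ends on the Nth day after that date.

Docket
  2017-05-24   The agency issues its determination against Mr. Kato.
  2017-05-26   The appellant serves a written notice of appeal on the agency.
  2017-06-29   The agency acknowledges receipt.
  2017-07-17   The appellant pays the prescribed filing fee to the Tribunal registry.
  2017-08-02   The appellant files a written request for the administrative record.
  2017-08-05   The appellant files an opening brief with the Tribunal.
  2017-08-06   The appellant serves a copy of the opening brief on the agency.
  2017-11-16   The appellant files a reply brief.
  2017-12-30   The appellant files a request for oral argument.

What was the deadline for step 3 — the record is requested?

Step 3 runs from 2017-07-17, when the filing fee is paid. 18 days after 2017-07-17 is 2017-08-04.

2017-08-04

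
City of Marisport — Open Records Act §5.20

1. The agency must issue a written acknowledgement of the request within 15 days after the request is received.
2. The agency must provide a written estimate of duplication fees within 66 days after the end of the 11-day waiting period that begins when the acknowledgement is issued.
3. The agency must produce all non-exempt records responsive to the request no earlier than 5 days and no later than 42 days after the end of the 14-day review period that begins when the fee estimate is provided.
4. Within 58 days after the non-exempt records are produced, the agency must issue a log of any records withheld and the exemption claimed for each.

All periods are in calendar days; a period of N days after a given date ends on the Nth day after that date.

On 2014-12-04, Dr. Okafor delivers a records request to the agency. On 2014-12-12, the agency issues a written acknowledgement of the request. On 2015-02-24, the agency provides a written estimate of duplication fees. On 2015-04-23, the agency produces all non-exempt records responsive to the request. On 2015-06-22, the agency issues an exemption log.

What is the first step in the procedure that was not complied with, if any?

(1) due by 2014-12-04 + 15 days = 2014-12-19; 2014-12-12 is within that limit.
(2) due by 2014-12-23 + 66 days = 2015-02-27; completed 2015-02-24, before the deadline.
(3) the permitted window runs from 2015-03-10 + 5 = 2015-03-15 to 2015-03-10 + 42 = 2015-04-21; 2015-04-23 is 2 days past the end of the window.
No need to go further; step 3 was not satisfied.

Step 3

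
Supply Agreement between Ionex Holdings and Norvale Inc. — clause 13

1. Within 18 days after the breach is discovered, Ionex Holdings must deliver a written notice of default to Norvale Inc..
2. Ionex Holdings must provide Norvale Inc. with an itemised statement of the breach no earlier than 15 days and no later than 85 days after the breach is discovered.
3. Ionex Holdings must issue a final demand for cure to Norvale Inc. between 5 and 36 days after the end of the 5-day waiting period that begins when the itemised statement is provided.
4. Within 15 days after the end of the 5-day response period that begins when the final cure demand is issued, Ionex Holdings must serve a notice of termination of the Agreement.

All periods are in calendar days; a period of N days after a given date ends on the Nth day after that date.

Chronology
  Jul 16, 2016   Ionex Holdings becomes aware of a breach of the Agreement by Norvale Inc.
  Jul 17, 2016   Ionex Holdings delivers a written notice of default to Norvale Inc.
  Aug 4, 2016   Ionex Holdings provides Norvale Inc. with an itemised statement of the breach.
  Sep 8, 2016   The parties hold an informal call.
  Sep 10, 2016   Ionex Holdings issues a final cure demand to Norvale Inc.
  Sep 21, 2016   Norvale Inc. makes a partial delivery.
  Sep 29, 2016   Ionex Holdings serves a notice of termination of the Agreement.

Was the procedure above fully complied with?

Yes

(1) due by Jul 16, 2016 + 18 days = Aug 3, 2016; done Jul 17, 2016 — timely.
(2) the permitted window runs from Jul 16, 2016 + 15 = Jul 31, 2016 to Jul 16, 2016 + 85 = Oct 9, 2016; done Aug 4, 2016, which is between those dates.
(3) the permitted window runs from Aug 9, 2016 + 5 = Aug 14, 2016 to Aug 9, 2016 + 36 = Sep 14, 2016; done Sep 10, 2016 — within the window.
(4) due by Sep 15, 2016 + 15 days = Sep 30, 2016; Sep 29, 2016 is within that limit.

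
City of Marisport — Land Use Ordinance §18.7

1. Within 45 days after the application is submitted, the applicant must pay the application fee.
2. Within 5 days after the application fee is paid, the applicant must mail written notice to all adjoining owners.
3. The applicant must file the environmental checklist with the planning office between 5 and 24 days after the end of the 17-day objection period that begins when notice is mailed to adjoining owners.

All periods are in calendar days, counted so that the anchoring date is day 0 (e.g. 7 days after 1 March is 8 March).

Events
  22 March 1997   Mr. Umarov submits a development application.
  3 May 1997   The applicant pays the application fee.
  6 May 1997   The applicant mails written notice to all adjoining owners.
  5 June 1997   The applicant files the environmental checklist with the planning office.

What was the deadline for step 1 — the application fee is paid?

6 May 1997

Step 1 runs from 22 March 1997, when the application is submitted. 45 days after 22 March 1997 is 6 May 1997.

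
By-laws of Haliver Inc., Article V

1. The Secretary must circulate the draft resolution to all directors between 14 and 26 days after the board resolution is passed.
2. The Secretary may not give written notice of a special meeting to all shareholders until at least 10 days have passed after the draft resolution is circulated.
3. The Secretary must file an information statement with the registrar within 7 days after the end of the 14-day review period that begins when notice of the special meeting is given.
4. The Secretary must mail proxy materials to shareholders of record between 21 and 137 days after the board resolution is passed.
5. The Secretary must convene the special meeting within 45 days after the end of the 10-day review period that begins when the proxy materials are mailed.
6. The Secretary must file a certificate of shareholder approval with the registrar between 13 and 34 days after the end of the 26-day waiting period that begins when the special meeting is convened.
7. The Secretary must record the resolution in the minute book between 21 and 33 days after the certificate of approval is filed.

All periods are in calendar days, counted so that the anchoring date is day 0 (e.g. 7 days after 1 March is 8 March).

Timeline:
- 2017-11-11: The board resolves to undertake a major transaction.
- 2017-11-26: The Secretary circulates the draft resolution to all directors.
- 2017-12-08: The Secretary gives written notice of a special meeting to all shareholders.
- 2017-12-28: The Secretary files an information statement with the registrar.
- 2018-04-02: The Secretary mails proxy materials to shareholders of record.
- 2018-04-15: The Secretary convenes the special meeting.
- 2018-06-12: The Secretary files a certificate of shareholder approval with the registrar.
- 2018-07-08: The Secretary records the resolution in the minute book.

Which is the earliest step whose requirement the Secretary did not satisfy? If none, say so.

Step 1: the window is 14–26 days after 2017-11-11 (when the board resolution is passed), so 2017-11-25 through 2017-12-07; 2017-11-26 falls inside that range.
Step 2: the earliest permitted date is 10 days after 2017-11-26 (when the draft resolution is circulated), i.e. 2017-12-06; 2017-12-08 is on or after that date.
Step 3: 7 days after 2017-12-22 (end of the 14-day review period, which began when notice of the special meeting is given on 2017-12-08) is 2017-12-29; completed 2017-12-28, before the deadline.
Step 4: the window is 21–137 days after 2017-11-11 (when the board resolution is passed), so 2017-12-02 through 2018-03-28; 2018-04-02 is 5 days past the end of the window.
The procedure was therefore not followed at step 4.

Step 4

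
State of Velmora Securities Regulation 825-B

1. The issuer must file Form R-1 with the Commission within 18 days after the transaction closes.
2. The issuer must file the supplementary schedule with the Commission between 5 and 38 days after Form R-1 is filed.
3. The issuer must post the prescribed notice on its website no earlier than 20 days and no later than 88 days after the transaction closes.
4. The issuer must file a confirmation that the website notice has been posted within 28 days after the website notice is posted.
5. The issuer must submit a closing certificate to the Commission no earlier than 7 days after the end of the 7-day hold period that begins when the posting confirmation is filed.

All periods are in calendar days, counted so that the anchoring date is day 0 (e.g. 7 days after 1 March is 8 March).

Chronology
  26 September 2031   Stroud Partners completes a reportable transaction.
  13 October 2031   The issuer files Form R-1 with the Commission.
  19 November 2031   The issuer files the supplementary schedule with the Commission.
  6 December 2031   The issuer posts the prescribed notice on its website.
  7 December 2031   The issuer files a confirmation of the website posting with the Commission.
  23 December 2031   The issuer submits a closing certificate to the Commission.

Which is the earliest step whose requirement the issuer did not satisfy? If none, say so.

Step 1: 18 days after 26 September 2031 (when the transaction closes) is 14 October 2031; done 13 October 2031 — timely.
Step 2: the window is 5–38 days after 13 October 2031 (when Form R-1 is filed), so 18 October 2031 through 20 November 2031; done 19 November 2031, which is between those dates.
Step 3: the window is 20–88 days after 26 September 2031 (when the transaction closes), so 16 October 2031 through 23 December 2031; done 6 December 2031, which is between those dates.
Step 4: 28 days after 6 December 2031 (when the website notice is posted) is 3 January 2032; done 7 December 2031 — timely.
Step 5: the earliest permitted date is 7 days after 14 December 2031 (end of the 7-day hold period, which began when the posting confirmation is filed on 7 December 2031), i.e. 21 December 2031; done 23 December 2031 — permitted.

None — every step was satisfied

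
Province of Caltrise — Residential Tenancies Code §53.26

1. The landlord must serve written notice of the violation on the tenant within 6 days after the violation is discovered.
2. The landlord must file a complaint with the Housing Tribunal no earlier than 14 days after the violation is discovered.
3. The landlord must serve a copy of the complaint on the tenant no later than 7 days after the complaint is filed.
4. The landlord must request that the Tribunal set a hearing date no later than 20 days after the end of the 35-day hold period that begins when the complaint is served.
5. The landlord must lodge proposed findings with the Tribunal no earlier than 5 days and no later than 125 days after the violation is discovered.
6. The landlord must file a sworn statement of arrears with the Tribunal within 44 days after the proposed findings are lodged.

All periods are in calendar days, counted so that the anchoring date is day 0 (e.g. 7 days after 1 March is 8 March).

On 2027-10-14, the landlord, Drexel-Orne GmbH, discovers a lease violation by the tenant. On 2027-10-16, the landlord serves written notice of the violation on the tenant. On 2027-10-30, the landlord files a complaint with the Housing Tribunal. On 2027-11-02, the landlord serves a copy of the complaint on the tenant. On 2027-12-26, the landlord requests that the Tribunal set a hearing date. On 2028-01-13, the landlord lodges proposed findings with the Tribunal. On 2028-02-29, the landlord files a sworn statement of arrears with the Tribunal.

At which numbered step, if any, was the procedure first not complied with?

Step 6

(1) due by 2027-10-14 + 6 days = 2027-10-20; done 2027-10-16 — timely.
(2) permitted from 2027-10-14 + 14 days = 2027-10-28 onward; done 2027-10-30, after the minimum wait.
(3) due by 2027-10-30 + 7 days = 2027-11-06; done 2027-11-02 — timely.
(4) due by 2027-12-07 + 20 days = 2027-12-27; completed 2027-12-26, before the deadline.
(5) the permitted window runs from 2027-10-14 + 5 = 2027-10-19 to 2027-10-14 + 125 = 2028-02-16; done 2028-01-13, which is between those dates.
(6) due by 2028-01-13 + 44 days = 2028-02-26; done 2028-02-29 — 3 days late.
That is the first point of non-compliance.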